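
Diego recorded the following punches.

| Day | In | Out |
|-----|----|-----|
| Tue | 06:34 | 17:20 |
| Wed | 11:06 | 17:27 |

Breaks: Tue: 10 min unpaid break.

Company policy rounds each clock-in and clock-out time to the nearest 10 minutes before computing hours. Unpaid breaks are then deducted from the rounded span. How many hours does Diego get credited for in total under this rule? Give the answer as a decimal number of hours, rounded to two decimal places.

17.00 hours

Tue: in 06:34→06:30, out 17:20→17:20; 10 h 50 min − 10 min = 10 h 40 min
Wed: in 11:06→11:10, out 17:27→17:30; 6 h 20 min
Total credited: 17 h 0 min.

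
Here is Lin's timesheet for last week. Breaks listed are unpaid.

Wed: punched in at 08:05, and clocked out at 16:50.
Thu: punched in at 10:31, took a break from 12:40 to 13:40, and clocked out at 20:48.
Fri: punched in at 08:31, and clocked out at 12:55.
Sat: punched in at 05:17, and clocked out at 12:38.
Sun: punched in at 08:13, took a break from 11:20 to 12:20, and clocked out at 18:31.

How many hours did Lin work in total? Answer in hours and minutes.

Wed: 08:05–16:50 = 8 h 45 min
Thu: 10:31–20:48 = 10 h 17 min; less 60 min break → 9 h 17 min
Fri: 08:31–12:55 = 4 h 24 min
Sat: 05:17–12:38 = 7 h 21 min
Sun: 08:13–18:31 = 10 h 18 min; less 60 min break → 9 h 18 min
Total: 8 h 45 min + 9 h 17 min + 4 h 24 min + 7 h 21 min + 9 h 18 min = 39 h 5 min.

39 h 5 min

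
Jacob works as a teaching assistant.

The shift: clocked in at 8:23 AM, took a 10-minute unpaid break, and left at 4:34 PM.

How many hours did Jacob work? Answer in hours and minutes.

The shift: 8:23 AM–4:34 PM = 8 h 11 min; less 10 min break → 8 h 1 min

8 h 1 min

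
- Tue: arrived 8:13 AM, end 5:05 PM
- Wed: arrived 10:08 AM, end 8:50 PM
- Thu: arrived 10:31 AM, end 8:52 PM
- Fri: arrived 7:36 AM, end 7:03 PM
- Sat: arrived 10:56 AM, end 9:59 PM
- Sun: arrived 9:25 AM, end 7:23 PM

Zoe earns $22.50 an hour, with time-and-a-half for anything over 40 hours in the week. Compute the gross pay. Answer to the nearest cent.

Tue: 8:13 AM–5:05 PM = 8 h 52 min
Wed: 10:08 AM–8:50 PM = 10 h 42 min
Thu: 10:31 AM–8:52 PM = 10 h 21 min
Fri: 7:36 AM–7:03 PM = 11 h 27 min
Sat: 10:56 AM–9:59 PM = 11 h 3 min
Sun: 9:25 AM–7:23 PM = 9 h 58 min
Total worked: 62 h 23 min = 3743 min.
Regular 40 h 0 min = 2400 min at $22.50/h; overtime 22 h 23 min = 1343 min at $33.75/h.
Pay = (2400 × $22.50 + 1343 × $33.75) ÷ 60 = $1655.44.

$1655.44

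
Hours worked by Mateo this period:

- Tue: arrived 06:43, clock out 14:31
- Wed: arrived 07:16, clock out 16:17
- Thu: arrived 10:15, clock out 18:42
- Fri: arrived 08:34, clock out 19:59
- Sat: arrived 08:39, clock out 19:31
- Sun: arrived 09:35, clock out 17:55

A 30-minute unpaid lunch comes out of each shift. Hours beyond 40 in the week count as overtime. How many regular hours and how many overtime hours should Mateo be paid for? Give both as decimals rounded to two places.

Tue: 06:43–14:31 = 7 h 48 min; less 30 min break → 7 h 18 min
Wed: 07:16–16:17 = 9 h 1 min; less 30 min break → 8 h 31 min
Thu: 10:15–18:42 = 8 h 27 min; less 30 min break → 7 h 57 min
Fri: 08:34–19:59 = 11 h 25 min; less 30 min break → 10 h 55 min
Sat: 08:39–19:31 = 10 h 52 min; less 30 min break → 10 h 22 min
Sun: 09:35–17:55 = 8 h 20 min; less 30 min break → 7 h 50 min
Total worked: 52 h 53 min = 52.88 h.
Threshold 40 h → overtime 12 h 53 min, regular 40 h 0 min.

Regular 40.00 hours, overtime 12.88 hours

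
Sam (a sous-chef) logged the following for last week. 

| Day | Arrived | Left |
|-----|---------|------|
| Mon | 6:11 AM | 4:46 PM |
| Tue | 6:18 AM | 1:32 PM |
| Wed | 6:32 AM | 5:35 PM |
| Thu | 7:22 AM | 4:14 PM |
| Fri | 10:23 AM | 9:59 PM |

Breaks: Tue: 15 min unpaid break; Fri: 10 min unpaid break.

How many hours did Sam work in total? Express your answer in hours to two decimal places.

48.92 hours

Mon: 6:11 AM–4:46 PM = 10 h 35 min
Tue: 6:18 AM–1:32 PM = 7 h 14 min; less 15 min break → 6 h 59 min
Wed: 6:32 AM–5:35 PM = 11 h 3 min
Thu: 7:22 AM–4:14 PM = 8 h 52 min
Fri: 10:23 AM–9:59 PM = 11 h 36 min; less 10 min break → 11 h 26 min
Total: 10 h 35 min + 6 h 59 min + 11 h 3 min + 8 h 52 min + 11 h 26 min = 48 h 55 min.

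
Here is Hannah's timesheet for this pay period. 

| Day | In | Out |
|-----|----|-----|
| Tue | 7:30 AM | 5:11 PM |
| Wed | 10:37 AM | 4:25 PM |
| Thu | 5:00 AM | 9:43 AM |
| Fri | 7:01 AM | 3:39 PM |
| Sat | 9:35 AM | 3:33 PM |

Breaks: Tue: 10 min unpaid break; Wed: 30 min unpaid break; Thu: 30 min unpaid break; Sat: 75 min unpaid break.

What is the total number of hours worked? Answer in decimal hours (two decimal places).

32.38 hours

Tue: 7:30 AM–5:11 PM = 9 h 41 min; less 10 min break → 9 h 31 min
Wed: 10:37 AM–4:25 PM = 5 h 48 min; less 30 min break → 5 h 18 min
Thu: 5:00 AM–9:43 AM = 4 h 43 min; less 30 min break → 4 h 13 min
Fri: 7:01 AM–3:39 PM = 8 h 38 min
Sat: 9:35 AM–3:33 PM = 5 h 58 min; less 75 min break → 4 h 43 min
Total: 9 h 31 min + 5 h 18 min + 4 h 13 min + 8 h 38 min + 4 h 43 min = 32 h 23 min.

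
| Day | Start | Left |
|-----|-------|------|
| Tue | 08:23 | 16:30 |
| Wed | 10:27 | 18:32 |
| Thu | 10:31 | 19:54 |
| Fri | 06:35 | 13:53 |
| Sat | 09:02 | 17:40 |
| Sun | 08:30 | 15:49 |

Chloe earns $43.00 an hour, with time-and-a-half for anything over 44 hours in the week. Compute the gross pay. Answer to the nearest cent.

Tue: 08:23–16:30 = 8 h 7 min
Wed: 10:27–18:32 = 8 h 5 min
Thu: 10:31–19:54 = 9 h 23 min
Fri: 06:35–13:53 = 7 h 18 min
Sat: 09:02–17:40 = 8 h 38 min
Sun: 08:30–15:49 = 7 h 19 min
Total worked: 48 h 50 min = 2930 min.
Regular 44 h 0 min = 2640 min at $43.00/h; overtime 4 h 50 min = 290 min at $64.50/h.
Pay = (2640 × $43.00 + 290 × $64.50) ÷ 60 = $2203.75.

$2203.75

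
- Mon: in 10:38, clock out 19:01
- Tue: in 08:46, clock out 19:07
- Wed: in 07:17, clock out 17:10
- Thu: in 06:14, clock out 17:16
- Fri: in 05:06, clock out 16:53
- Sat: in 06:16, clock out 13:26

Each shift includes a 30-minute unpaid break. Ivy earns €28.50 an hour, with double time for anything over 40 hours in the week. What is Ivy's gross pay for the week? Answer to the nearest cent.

Mon: 10:38–19:01 = 8 h 23 min; less 30 min break → 7 h 53 min
Tue: 08:46–19:07 = 10 h 21 min; less 30 min break → 9 h 51 min
Wed: 07:17–17:10 = 9 h 53 min; less 30 min break → 9 h 23 min
Thu: 06:14–17:16 = 11 h 2 min; less 30 min break → 10 h 32 min
Fri: 05:06–16:53 = 11 h 47 min; less 30 min break → 11 h 17 min
Sat: 06:16–13:26 = 7 h 10 min; less 30 min break → 6 h 40 min
Total worked: 55 h 36 min = 3336 min.
Regular 40 h 0 min = 2400 min at €28.50/h; overtime 15 h 36 min = 936 min at €57.00/h.
Pay = (2400 × €28.50 + 936 × €57.00) ÷ 60 = €2029.20.

€2029.20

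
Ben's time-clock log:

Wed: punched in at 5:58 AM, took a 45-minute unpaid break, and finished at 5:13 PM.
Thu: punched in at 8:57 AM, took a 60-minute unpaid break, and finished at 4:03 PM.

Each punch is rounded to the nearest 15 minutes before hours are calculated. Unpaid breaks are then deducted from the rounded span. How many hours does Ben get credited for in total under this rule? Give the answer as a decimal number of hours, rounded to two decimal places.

Wed: in 5:58 AM→6:00 AM, out 5:13 PM→5:15 PM; 11 h 15 min − 45 min = 10 h 30 min
Thu: in 8:57 AM→9:00 AM, out 4:03 PM→4:00 PM; 7 h 0 min − 60 min = 6 h 0 min
Total credited: 16 h 30 min.

16.50 hours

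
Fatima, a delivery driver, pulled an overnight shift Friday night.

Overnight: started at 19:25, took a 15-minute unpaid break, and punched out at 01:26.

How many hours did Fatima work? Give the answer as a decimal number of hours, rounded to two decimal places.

Overnight: 19:25 → midnight = 4 h 35 min; midnight → 01:26 = 1 h 26 min; span 6 h 1 min; less 15 min break → 5 h 46 min

5.77 hours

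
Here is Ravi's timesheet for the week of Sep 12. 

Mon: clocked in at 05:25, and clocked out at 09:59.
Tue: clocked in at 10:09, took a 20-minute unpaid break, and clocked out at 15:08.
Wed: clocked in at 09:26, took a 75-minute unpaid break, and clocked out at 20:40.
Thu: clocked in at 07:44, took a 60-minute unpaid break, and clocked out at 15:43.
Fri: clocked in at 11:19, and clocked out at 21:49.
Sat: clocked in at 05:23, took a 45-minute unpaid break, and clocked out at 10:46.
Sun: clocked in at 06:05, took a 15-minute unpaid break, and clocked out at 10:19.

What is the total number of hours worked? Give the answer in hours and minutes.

Mon: 05:25–09:59 = 4 h 34 min
Tue: 10:09–15:08 = 4 h 59 min; less 20 min break → 4 h 39 min
Wed: 09:26–20:40 = 11 h 14 min; less 75 min break → 9 h 59 min
Thu: 07:44–15:43 = 7 h 59 min; less 60 min break → 6 h 59 min
Fri: 11:19–21:49 = 10 h 30 min
Sat: 05:23–10:46 = 5 h 23 min; less 45 min break → 4 h 38 min
Sun: 06:05–10:19 = 4 h 14 min; less 15 min break → 3 h 59 min
Total: 4 h 34 min + 4 h 39 min + 9 h 59 min + 6 h 59 min + 10 h 30 min + 4 h 38 min + 3 h 59 min = 45 h 18 min.

45 h 18 min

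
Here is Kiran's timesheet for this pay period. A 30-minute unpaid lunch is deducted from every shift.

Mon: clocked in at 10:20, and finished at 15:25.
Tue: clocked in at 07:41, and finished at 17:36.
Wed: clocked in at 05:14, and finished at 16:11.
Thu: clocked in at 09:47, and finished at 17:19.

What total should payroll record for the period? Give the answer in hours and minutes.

31 h 29 min

Mon: 10:20–15:25 = 5 h 5 min; less 30 min break → 4 h 35 min
Tue: 07:41–17:36 = 9 h 55 min; less 30 min break → 9 h 25 min
Wed: 05:14–16:11 = 10 h 57 min; less 30 min break → 10 h 27 min
Thu: 09:47–17:19 = 7 h 32 min; less 30 min break → 7 h 2 min
Total: 4 h 35 min + 9 h 25 min + 10 h 27 min + 7 h 2 min = 31 h 29 min.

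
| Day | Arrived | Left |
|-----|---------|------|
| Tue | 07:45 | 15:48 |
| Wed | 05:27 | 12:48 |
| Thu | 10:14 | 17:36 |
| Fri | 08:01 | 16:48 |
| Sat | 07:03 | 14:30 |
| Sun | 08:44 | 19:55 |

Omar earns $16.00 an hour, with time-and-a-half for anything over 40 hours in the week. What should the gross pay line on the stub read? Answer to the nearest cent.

Tue: 07:45–15:48 = 8 h 3 min
Wed: 05:27–12:48 = 7 h 21 min
Thu: 10:14–17:36 = 7 h 22 min
Fri: 08:01–16:48 = 8 h 47 min
Sat: 07:03–14:30 = 7 h 27 min
Sun: 08:44–19:55 = 11 h 11 min
Total worked: 50 h 11 min = 3011 min.
Regular 40 h 0 min = 2400 min at $16.00/h; overtime 10 h 11 min = 611 min at $24.00/h.
Pay = (2400 × $16.00 + 611 × $24.00) ÷ 60 = $884.40.

$884.40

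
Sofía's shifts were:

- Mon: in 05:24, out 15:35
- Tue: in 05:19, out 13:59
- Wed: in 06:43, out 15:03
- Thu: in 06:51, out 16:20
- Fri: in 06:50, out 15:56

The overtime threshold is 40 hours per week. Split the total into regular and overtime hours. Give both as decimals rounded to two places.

Mon: 05:24–15:35 = 10 h 11 min
Tue: 05:19–13:59 = 8 h 40 min
Wed: 06:43–15:03 = 8 h 20 min
Thu: 06:51–16:20 = 9 h 29 min
Fri: 06:50–15:56 = 9 h 6 min
Total worked: 45 h 46 min = 45.77 h.
Threshold 40 h → overtime 5 h 46 min, regular 40 h 0 min.

Regular 40.00 hours, overtime 5.77 hours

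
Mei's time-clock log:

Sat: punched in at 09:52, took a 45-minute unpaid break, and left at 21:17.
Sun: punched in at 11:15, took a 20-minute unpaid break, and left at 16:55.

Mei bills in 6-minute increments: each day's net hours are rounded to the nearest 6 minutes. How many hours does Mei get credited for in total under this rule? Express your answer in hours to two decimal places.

Sat: 09:52–21:17 = 11 h 25 min − 45 min = 10 h 40 min → rounds to 10 h 42 min
Sun: 11:15–16:55 = 5 h 40 min − 20 min = 5 h 20 min → rounds to 5 h 18 min
Total credited: 16 h 0 min.

16.00 hours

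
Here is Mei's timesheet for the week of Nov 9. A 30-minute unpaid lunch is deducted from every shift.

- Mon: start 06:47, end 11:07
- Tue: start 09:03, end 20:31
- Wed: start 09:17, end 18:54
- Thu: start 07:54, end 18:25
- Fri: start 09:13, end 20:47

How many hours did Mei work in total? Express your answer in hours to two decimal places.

Mon: 06:47–11:07 = 4 h 20 min; less 30 min break → 3 h 50 min
Tue: 09:03–20:31 = 11 h 28 min; less 30 min break → 10 h 58 min
Wed: 09:17–18:54 = 9 h 37 min; less 30 min break → 9 h 7 min
Thu: 07:54–18:25 = 10 h 31 min; less 30 min break → 10 h 1 min
Fri: 09:13–20:47 = 11 h 34 min; less 30 min break → 11 h 4 min
Total: 3 h 50 min + 10 h 58 min + 9 h 7 min + 10 h 1 min + 11 h 4 min = 45 h 0 min.

45.00 hours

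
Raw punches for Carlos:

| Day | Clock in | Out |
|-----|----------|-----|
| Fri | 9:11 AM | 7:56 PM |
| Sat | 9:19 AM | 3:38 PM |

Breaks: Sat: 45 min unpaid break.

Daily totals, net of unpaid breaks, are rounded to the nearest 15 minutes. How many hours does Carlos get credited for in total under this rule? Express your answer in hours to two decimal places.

Fri: 9:11 AM–7:56 PM = 10 h 45 min → rounds to 10 h 45 min
Sat: 9:19 AM–3:38 PM = 6 h 19 min − 45 min = 5 h 34 min → rounds to 5 h 30 min
Total credited: 16 h 15 min.

16.25 hours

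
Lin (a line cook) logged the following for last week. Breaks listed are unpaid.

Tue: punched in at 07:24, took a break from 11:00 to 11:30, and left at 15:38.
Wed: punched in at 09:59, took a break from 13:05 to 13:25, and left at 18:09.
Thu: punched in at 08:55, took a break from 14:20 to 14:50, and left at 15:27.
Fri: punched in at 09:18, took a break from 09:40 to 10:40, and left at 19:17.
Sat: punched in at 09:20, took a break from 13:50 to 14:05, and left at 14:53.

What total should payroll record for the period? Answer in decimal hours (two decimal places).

Tue: 07:24–15:38 = 8 h 14 min; less 30 min break → 7 h 44 min
Wed: 09:59–18:09 = 8 h 10 min; less 20 min break → 7 h 50 min
Thu: 08:55–15:27 = 6 h 32 min; less 30 min break → 6 h 2 min
Fri: 09:18–19:17 = 9 h 59 min; less 60 min break → 8 h 59 min
Sat: 09:20–14:53 = 5 h 33 min; less 15 min break → 5 h 18 min
Total: 7 h 44 min + 7 h 50 min + 6 h 2 min + 8 h 59 min + 5 h 18 min = 35 h 53 min.

35.88 hours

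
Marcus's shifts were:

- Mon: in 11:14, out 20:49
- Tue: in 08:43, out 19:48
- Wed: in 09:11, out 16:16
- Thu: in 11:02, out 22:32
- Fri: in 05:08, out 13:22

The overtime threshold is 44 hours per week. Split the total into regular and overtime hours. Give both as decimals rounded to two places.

Mon: 11:14–20:49 = 9 h 35 min
Tue: 08:43–19:48 = 11 h 5 min
Wed: 09:11–16:16 = 7 h 5 min
Thu: 11:02–22:32 = 11 h 30 min
Fri: 05:08–13:22 = 8 h 14 min
Total worked: 47 h 29 min = 47.48 h.
Threshold 44 h → overtime 3 h 29 min, regular 44 h 0 min.

Regular 44.00 hours, overtime 3.48 hours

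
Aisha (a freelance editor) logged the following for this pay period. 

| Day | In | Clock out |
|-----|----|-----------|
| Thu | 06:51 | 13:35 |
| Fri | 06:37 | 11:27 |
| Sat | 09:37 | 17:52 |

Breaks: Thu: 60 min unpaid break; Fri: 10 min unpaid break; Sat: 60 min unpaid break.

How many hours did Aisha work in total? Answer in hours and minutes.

Thu: 06:51–13:35 = 6 h 44 min; less 60 min break → 5 h 44 min
Fri: 06:37–11:27 = 4 h 50 min; less 10 min break → 4 h 40 min
Sat: 09:37–17:52 = 8 h 15 min; less 60 min break → 7 h 15 min
Total: 5 h 44 min + 4 h 40 min + 7 h 15 min = 17 h 39 min.

17 h 39 min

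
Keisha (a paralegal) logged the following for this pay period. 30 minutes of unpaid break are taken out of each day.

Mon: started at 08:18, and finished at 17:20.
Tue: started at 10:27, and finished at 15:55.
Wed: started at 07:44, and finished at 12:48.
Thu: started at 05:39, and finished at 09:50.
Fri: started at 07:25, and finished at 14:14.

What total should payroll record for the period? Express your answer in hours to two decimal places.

Mon: 08:18–17:20 = 9 h 2 min; less 30 min break → 8 h 32 min
Tue: 10:27–15:55 = 5 h 28 min; less 30 min break → 4 h 58 min
Wed: 07:44–12:48 = 5 h 4 min; less 30 min break → 4 h 34 min
Thu: 05:39–09:50 = 4 h 11 min; less 30 min break → 3 h 41 min
Fri: 07:25–14:14 = 6 h 49 min; less 30 min break → 6 h 19 min
Total: 8 h 32 min + 4 h 58 min + 4 h 34 min + 3 h 41 min + 6 h 19 min = 28 h 4 min.

28.07 hours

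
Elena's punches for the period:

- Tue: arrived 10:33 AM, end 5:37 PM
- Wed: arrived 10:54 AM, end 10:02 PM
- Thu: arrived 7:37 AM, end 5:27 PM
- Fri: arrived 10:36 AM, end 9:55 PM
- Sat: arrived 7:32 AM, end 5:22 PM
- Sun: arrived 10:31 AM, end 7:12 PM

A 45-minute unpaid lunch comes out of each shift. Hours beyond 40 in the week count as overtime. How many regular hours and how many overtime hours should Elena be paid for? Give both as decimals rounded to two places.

Regular 40.00 hours, overtime 13.37 hours

Tue: 10:33 AM–5:37 PM = 7 h 4 min; less 45 min break → 6 h 19 min
Wed: 10:54 AM–10:02 PM = 11 h 8 min; less 45 min break → 10 h 23 min
Thu: 7:37 AM–5:27 PM = 9 h 50 min; less 45 min break → 9 h 5 min
Fri: 10:36 AM–9:55 PM = 11 h 19 min; less 45 min break → 10 h 34 min
Sat: 7:32 AM–5:22 PM = 9 h 50 min; less 45 min break → 9 h 5 min
Sun: 10:31 AM–7:12 PM = 8 h 41 min; less 45 min break → 7 h 56 min
Total worked: 53 h 22 min = 53.37 h.
Threshold 40 h → overtime 13 h 22 min, regular 40 h 0 min.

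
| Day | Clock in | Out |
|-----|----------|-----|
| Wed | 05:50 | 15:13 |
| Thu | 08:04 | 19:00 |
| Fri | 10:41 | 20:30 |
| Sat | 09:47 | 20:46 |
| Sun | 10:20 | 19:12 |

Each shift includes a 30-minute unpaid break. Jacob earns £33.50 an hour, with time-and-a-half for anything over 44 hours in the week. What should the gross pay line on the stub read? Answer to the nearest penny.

Wed: 05:50–15:13 = 9 h 23 min; less 30 min break → 8 h 53 min
Thu: 08:04–19:00 = 10 h 56 min; less 30 min break → 10 h 26 min
Fri: 10:41–20:30 = 9 h 49 min; less 30 min break → 9 h 19 min
Sat: 09:47–20:46 = 10 h 59 min; less 30 min break → 10 h 29 min
Sun: 10:20–19:12 = 8 h 52 min; less 30 min break → 8 h 22 min
Total worked: 47 h 29 min = 2849 min.
Regular 44 h 0 min = 2640 min at £33.50/h; overtime 3 h 29 min = 209 min at £50.25/h.
Pay = (2640 × £33.50 + 209 × £50.25) ÷ 60 = £1649.04.

£1649.04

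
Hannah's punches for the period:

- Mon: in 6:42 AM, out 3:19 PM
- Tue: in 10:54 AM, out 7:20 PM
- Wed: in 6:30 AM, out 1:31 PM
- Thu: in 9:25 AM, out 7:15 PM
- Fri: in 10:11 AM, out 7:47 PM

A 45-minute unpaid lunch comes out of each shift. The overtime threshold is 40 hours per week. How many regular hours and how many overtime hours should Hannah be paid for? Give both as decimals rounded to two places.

Mon: 6:42 AM–3:19 PM = 8 h 37 min; less 45 min break → 7 h 52 min
Tue: 10:54 AM–7:20 PM = 8 h 26 min; less 45 min break → 7 h 41 min
Wed: 6:30 AM–1:31 PM = 7 h 1 min; less 45 min break → 6 h 16 min
Thu: 9:25 AM–7:15 PM = 9 h 50 min; less 45 min break → 9 h 5 min
Fri: 10:11 AM–7:47 PM = 9 h 36 min; less 45 min break → 8 h 51 min
Total worked: 39 h 45 min = 39.75 h.
Threshold 40 h → overtime 0 h 0 min, regular 39 h 45 min.

Regular 39.75 hours, overtime 0.00 hours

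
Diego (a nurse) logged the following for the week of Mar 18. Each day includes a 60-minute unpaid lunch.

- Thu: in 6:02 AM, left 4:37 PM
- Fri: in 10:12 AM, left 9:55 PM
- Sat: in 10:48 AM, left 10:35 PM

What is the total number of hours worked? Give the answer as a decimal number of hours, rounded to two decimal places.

Thu: 6:02 AM–4:37 PM = 10 h 35 min; less 60 min break → 9 h 35 min
Fri: 10:12 AM–9:55 PM = 11 h 43 min; less 60 min break → 10 h 43 min
Sat: 10:48 AM–10:35 PM = 11 h 47 min; less 60 min break → 10 h 47 min
Total: 9 h 35 min + 10 h 43 min + 10 h 47 min = 31 h 5 min.

31.08 hours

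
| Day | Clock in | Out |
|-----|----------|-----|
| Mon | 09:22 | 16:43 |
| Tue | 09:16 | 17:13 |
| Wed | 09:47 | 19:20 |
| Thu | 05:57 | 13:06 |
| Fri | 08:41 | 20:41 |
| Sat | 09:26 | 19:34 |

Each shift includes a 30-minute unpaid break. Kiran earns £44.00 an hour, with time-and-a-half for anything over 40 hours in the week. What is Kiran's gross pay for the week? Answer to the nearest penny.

£2494.80

Mon: 09:22–16:43 = 7 h 21 min; less 30 min break → 6 h 51 min
Tue: 09:16–17:13 = 7 h 57 min; less 30 min break → 7 h 27 min
Wed: 09:47–19:20 = 9 h 33 min; less 30 min break → 9 h 3 min
Thu: 05:57–13:06 = 7 h 9 min; less 30 min break → 6 h 39 min
Fri: 08:41–20:41 = 12 h 0 min; less 30 min break → 11 h 30 min
Sat: 09:26–19:34 = 10 h 8 min; less 30 min break → 9 h 38 min
Total worked: 51 h 8 min = 3068 min.
Regular 40 h 0 min = 2400 min at £44.00/h; overtime 11 h 8 min = 668 min at £66.00/h.
Pay = (2400 × £44.00 + 668 × £66.00) ÷ 60 = £2494.80.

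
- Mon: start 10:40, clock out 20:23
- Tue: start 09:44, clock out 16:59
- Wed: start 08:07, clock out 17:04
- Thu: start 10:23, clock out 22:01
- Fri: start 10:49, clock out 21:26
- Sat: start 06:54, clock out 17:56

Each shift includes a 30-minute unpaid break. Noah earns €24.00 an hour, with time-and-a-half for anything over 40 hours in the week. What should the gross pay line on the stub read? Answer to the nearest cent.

Mon: 10:40–20:23 = 9 h 43 min; less 30 min break → 9 h 13 min
Tue: 09:44–16:59 = 7 h 15 min; less 30 min break → 6 h 45 min
Wed: 08:07–17:04 = 8 h 57 min; less 30 min break → 8 h 27 min
Thu: 10:23–22:01 = 11 h 38 min; less 30 min break → 11 h 8 min
Fri: 10:49–21:26 = 10 h 37 min; less 30 min break → 10 h 7 min
Sat: 06:54–17:56 = 11 h 2 min; less 30 min break → 10 h 32 min
Total worked: 56 h 12 min = 3372 min.
Regular 40 h 0 min = 2400 min at €24.00/h; overtime 16 h 12 min = 972 min at €36.00/h.
Pay = (2400 × €24.00 + 972 × €36.00) ÷ 60 = €1543.20.

€1543.20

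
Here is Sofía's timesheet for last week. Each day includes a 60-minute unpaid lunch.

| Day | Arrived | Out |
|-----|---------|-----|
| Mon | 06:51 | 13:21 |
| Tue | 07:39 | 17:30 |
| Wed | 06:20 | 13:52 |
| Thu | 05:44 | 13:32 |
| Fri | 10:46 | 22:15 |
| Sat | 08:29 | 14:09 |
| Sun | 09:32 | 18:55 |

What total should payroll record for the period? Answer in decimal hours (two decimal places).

51.22 hours

Mon: 06:51–13:21 = 6 h 30 min; less 60 min break → 5 h 30 min
Tue: 07:39–17:30 = 9 h 51 min; less 60 min break → 8 h 51 min
Wed: 06:20–13:52 = 7 h 32 min; less 60 min break → 6 h 32 min
Thu: 05:44–13:32 = 7 h 48 min; less 60 min break → 6 h 48 min
Fri: 10:46–22:15 = 11 h 29 min; less 60 min break → 10 h 29 min
Sat: 08:29–14:09 = 5 h 40 min; less 60 min break → 4 h 40 min
Sun: 09:32–18:55 = 9 h 23 min; less 60 min break → 8 h 23 min
Total: 5 h 30 min + 8 h 51 min + 6 h 32 min + 6 h 48 min + 10 h 29 min + 4 h 40 min + 8 h 23 min = 51 h 13 min.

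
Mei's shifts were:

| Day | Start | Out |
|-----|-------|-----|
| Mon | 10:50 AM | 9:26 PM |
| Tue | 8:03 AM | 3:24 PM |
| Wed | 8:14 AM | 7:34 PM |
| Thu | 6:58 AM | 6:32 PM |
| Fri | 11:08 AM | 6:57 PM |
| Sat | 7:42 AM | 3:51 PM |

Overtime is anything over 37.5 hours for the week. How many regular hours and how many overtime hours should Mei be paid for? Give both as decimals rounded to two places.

Regular 37.50 hours, overtime 19.32 hours

Mon: 10:50 AM–9:26 PM = 10 h 36 min
Tue: 8:03 AM–3:24 PM = 7 h 21 min
Wed: 8:14 AM–7:34 PM = 11 h 20 min
Thu: 6:58 AM–6:32 PM = 11 h 34 min
Fri: 11:08 AM–6:57 PM = 7 h 49 min
Sat: 7:42 AM–3:51 PM = 8 h 9 min
Total worked: 56 h 49 min = 56.82 h.
Threshold 37.5 h → overtime 19 h 19 min, regular 37 h 30 min.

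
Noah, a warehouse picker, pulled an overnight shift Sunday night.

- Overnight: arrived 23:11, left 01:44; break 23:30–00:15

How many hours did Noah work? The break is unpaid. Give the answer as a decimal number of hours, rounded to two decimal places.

Overnight: 23:11 → midnight = 0 h 49 min; midnight → 01:44 = 1 h 44 min; span 2 h 33 min; less 45 min break → 1 h 48 min

1.80 hours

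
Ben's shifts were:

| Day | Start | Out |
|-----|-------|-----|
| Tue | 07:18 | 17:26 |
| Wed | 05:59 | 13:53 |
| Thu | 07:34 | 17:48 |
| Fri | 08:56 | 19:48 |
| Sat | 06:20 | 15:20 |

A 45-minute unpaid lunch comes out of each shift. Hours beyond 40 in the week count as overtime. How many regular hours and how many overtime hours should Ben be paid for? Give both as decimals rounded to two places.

Regular 40.00 hours, overtime 4.38 hours

Tue: 07:18–17:26 = 10 h 8 min; less 45 min break → 9 h 23 min
Wed: 05:59–13:53 = 7 h 54 min; less 45 min break → 7 h 9 min
Thu: 07:34–17:48 = 10 h 14 min; less 45 min break → 9 h 29 min
Fri: 08:56–19:48 = 10 h 52 min; less 45 min break → 10 h 7 min
Sat: 06:20–15:20 = 9 h 0 min; less 45 min break → 8 h 15 min
Total worked: 44 h 23 min = 44.38 h.
Threshold 40 h → overtime 4 h 23 min, regular 40 h 0 min.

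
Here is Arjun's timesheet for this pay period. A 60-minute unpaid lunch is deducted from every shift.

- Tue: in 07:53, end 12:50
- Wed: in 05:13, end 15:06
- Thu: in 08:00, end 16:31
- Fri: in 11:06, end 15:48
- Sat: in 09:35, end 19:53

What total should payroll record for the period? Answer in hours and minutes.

33 h 21 min

Tue: 07:53–12:50 = 4 h 57 min; less 60 min break → 3 h 57 min
Wed: 05:13–15:06 = 9 h 53 min; less 60 min break → 8 h 53 min
Thu: 08:00–16:31 = 8 h 31 min; less 60 min break → 7 h 31 min
Fri: 11:06–15:48 = 4 h 42 min; less 60 min break → 3 h 42 min
Sat: 09:35–19:53 = 10 h 18 min; less 60 min break → 9 h 18 min
Total: 3 h 57 min + 8 h 53 min + 7 h 31 min + 3 h 42 min + 9 h 18 min = 33 h 21 min.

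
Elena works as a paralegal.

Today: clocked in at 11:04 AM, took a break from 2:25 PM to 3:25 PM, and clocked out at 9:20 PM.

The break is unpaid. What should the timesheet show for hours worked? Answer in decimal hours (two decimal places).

9.27 hours

Today: 11:04 AM–9:20 PM = 10 h 16 min; less 60 min break → 9 h 16 min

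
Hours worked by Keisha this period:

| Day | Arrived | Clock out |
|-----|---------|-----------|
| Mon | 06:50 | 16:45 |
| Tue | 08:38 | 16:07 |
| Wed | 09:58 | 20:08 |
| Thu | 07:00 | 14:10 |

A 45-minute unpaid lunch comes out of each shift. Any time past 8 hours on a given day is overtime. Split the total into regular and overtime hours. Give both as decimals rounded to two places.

Regular 29.15 hours, overtime 2.58 hours

Mon: 06:50–16:45 = 9 h 55 min; less 45 min break → 9 h 10 min
Tue: 08:38–16:07 = 7 h 29 min; less 45 min break → 6 h 44 min
Wed: 09:58–20:08 = 10 h 10 min; less 45 min break → 9 h 25 min
Thu: 07:00–14:10 = 7 h 10 min; less 45 min break → 6 h 25 min
Mon reg 8 h 0 min / OT 1 h 10 min; Tue reg 6 h 44 min / OT 0 h 0 min; Wed reg 8 h 0 min / OT 1 h 25 min; Thu reg 6 h 25 min / OT 0 h 0 min.
Totals: regular 29 h 9 min, overtime 2 h 35 min.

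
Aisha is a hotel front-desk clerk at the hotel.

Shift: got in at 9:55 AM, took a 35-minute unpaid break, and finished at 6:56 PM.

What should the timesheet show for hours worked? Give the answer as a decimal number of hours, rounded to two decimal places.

8.43 hours

Shift: 9:55 AM–6:56 PM = 9 h 1 min; less 35 min break → 8 h 26 min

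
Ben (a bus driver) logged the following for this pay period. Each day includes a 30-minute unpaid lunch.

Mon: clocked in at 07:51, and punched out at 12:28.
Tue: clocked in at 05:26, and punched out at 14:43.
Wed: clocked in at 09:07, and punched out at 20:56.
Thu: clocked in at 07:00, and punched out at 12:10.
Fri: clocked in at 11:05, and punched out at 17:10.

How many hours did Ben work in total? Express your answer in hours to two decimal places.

Mon: 07:51–12:28 = 4 h 37 min; less 30 min break → 4 h 7 min
Tue: 05:26–14:43 = 9 h 17 min; less 30 min break → 8 h 47 min
Wed: 09:07–20:56 = 11 h 49 min; less 30 min break → 11 h 19 min
Thu: 07:00–12:10 = 5 h 10 min; less 30 min break → 4 h 40 min
Fri: 11:05–17:10 = 6 h 5 min; less 30 min break → 5 h 35 min
Total: 4 h 7 min + 8 h 47 min + 11 h 19 min + 4 h 40 min + 5 h 35 min = 34 h 28 min.

34.47 hours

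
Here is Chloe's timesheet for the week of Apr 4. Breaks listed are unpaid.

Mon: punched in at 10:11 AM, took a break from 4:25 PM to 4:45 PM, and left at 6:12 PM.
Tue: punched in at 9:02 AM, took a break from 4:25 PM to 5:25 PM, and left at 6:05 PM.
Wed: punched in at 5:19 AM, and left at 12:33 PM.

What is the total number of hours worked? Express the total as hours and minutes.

22 h 58 min

Mon: 10:11 AM–6:12 PM = 8 h 1 min; less 20 min break → 7 h 41 min
Tue: 9:02 AM–6:05 PM = 9 h 3 min; less 60 min break → 8 h 3 min
Wed: 5:19 AM–12:33 PM = 7 h 14 min
Total: 7 h 41 min + 8 h 3 min + 7 h 14 min = 22 h 58 min.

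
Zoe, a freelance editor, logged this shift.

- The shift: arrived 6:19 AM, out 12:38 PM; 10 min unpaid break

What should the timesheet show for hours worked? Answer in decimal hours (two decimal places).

The shift: 6:19 AM–12:38 PM = 6 h 19 min; less 10 min break → 6 h 9 min

6.15 hours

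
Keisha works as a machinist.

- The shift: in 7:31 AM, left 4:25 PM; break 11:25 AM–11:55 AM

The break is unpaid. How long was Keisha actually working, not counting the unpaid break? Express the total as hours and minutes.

The shift: 7:31 AM–4:25 PM = 8 h 54 min; less 30 min break → 8 h 24 min

8 h 24 min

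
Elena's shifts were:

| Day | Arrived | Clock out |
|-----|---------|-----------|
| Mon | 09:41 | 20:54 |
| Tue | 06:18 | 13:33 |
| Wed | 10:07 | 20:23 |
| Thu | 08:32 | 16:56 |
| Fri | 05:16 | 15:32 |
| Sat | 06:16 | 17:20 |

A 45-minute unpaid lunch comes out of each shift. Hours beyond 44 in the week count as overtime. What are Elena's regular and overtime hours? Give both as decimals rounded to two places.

Mon: 09:41–20:54 = 11 h 13 min; less 45 min break → 10 h 28 min
Tue: 06:18–13:33 = 7 h 15 min; less 45 min break → 6 h 30 min
Wed: 10:07–20:23 = 10 h 16 min; less 45 min break → 9 h 31 min
Thu: 08:32–16:56 = 8 h 24 min; less 45 min break → 7 h 39 min
Fri: 05:16–15:32 = 10 h 16 min; less 45 min break → 9 h 31 min
Sat: 06:16–17:20 = 11 h 4 min; less 45 min break → 10 h 19 min
Total worked: 53 h 58 min = 53.97 h.
Threshold 44 h → overtime 9 h 58 min, regular 44 h 0 min.

Regular 44.00 hours, overtime 9.97 hours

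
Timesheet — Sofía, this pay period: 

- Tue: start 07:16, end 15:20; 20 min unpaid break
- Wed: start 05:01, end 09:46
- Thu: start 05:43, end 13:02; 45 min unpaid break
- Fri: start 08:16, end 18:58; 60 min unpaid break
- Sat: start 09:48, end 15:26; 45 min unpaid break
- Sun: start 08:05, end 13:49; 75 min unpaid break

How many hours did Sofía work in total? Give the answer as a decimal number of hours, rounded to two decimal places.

Tue: 07:16–15:20 = 8 h 4 min; less 20 min break → 7 h 44 min
Wed: 05:01–09:46 = 4 h 45 min
Thu: 05:43–13:02 = 7 h 19 min; less 45 min break → 6 h 34 min
Fri: 08:16–18:58 = 10 h 42 min; less 60 min break → 9 h 42 min
Sat: 09:48–15:26 = 5 h 38 min; less 45 min break → 4 h 53 min
Sun: 08:05–13:49 = 5 h 44 min; less 75 min break → 4 h 29 min
Total: 7 h 44 min + 4 h 45 min + 6 h 34 min + 9 h 42 min + 4 h 53 min + 4 h 29 min = 38 h 7 min.

38.12 hours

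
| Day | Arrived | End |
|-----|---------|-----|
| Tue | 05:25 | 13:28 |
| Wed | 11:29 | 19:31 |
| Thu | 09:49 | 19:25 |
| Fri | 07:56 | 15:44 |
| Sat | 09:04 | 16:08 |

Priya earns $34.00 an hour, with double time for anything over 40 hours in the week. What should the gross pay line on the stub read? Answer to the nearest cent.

$1397.40

Tue: 05:25–13:28 = 8 h 3 min
Wed: 11:29–19:31 = 8 h 2 min
Thu: 09:49–19:25 = 9 h 36 min
Fri: 07:56–15:44 = 7 h 48 min
Sat: 09:04–16:08 = 7 h 4 min
Total worked: 40 h 33 min = 2433 min.
Regular 40 h 0 min = 2400 min at $34.00/h; overtime 0 h 33 min = 33 min at $68.00/h.
Pay = (2400 × $34.00 + 33 × $68.00) ÷ 60 = $1397.40.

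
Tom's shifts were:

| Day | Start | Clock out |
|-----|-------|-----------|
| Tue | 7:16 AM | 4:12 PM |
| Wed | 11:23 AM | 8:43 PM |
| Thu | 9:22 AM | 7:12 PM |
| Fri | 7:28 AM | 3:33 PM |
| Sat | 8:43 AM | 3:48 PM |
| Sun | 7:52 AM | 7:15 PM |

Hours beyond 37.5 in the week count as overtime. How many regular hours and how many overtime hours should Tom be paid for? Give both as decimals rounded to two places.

Regular 37.50 hours, overtime 17.15 hours

Tue: 7:16 AM–4:12 PM = 8 h 56 min
Wed: 11:23 AM–8:43 PM = 9 h 20 min
Thu: 9:22 AM–7:12 PM = 9 h 50 min
Fri: 7:28 AM–3:33 PM = 8 h 5 min
Sat: 8:43 AM–3:48 PM = 7 h 5 min
Sun: 7:52 AM–7:15 PM = 11 h 23 min
Total worked: 54 h 39 min = 54.65 h.
Threshold 37.5 h → overtime 17 h 9 min, regular 37 h 30 min.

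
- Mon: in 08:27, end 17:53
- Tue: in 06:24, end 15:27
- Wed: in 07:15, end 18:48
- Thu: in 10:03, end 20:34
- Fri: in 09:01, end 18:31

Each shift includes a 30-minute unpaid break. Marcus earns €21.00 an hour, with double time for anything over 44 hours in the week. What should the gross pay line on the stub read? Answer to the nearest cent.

€1073.10

Mon: 08:27–17:53 = 9 h 26 min; less 30 min break → 8 h 56 min
Tue: 06:24–15:27 = 9 h 3 min; less 30 min break → 8 h 33 min
Wed: 07:15–18:48 = 11 h 33 min; less 30 min break → 11 h 3 min
Thu: 10:03–20:34 = 10 h 31 min; less 30 min break → 10 h 1 min
Fri: 09:01–18:31 = 9 h 30 min; less 30 min break → 9 h 0 min
Total worked: 47 h 33 min = 2853 min.
Regular 44 h 0 min = 2640 min at €21.00/h; overtime 3 h 33 min = 213 min at €42.00/h.
Pay = (2640 × €21.00 + 213 × €42.00) ÷ 60 = €1073.10.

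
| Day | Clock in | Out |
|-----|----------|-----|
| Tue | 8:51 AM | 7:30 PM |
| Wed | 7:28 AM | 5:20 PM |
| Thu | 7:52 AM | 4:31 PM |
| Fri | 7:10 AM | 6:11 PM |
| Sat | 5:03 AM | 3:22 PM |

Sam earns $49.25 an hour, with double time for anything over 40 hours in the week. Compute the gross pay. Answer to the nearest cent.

$3004.25

Tue: 8:51 AM–7:30 PM = 10 h 39 min
Wed: 7:28 AM–5:20 PM = 9 h 52 min
Thu: 7:52 AM–4:31 PM = 8 h 39 min
Fri: 7:10 AM–6:11 PM = 11 h 1 min
Sat: 5:03 AM–3:22 PM = 10 h 19 min
Total worked: 50 h 30 min = 3030 min.
Regular 40 h 0 min = 2400 min at $49.25/h; overtime 10 h 30 min = 630 min at $98.50/h.
Pay = (2400 × $49.25 + 630 × $98.50) ÷ 60 = $3004.25.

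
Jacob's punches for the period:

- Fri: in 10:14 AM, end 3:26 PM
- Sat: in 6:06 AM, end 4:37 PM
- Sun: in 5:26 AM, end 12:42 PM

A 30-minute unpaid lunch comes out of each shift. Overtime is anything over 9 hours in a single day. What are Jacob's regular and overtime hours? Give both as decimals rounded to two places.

Regular 20.47 hours, overtime 1.02 hours

Fri: 10:14 AM–3:26 PM = 5 h 12 min; less 30 min break → 4 h 42 min
Sat: 6:06 AM–4:37 PM = 10 h 31 min; less 30 min break → 10 h 1 min
Sun: 5:26 AM–12:42 PM = 7 h 16 min; less 30 min break → 6 h 46 min
Fri reg 4 h 42 min / OT 0 h 0 min; Sat reg 9 h 0 min / OT 1 h 1 min; Sun reg 6 h 46 min / OT 0 h 0 min.
Totals: regular 20 h 28 min, overtime 1 h 1 min.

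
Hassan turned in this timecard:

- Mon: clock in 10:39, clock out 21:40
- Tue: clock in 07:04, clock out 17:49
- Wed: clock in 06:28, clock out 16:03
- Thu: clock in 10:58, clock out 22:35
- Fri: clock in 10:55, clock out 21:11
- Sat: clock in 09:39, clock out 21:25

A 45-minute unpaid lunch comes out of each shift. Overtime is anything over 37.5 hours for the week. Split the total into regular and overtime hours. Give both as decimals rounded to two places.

Mon: 10:39–21:40 = 11 h 1 min; less 45 min break → 10 h 16 min
Tue: 07:04–17:49 = 10 h 45 min; less 45 min break → 10 h 0 min
Wed: 06:28–16:03 = 9 h 35 min; less 45 min break → 8 h 50 min
Thu: 10:58–22:35 = 11 h 37 min; less 45 min break → 10 h 52 min
Fri: 10:55–21:11 = 10 h 16 min; less 45 min break → 9 h 31 min
Sat: 09:39–21:25 = 11 h 46 min; less 45 min break → 11 h 1 min
Total worked: 60 h 30 min = 60.50 h.
Threshold 37.5 h → overtime 23 h 0 min, regular 37 h 30 min.

Regular 37.50 hours, overtime 23.00 hours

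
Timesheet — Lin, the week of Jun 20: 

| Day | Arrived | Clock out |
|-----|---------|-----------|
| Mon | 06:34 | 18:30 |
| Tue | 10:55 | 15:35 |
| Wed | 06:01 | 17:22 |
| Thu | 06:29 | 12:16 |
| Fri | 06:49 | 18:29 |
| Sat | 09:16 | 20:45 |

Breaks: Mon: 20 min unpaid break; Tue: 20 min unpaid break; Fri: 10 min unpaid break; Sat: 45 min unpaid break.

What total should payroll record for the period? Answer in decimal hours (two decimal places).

Mon: 06:34–18:30 = 11 h 56 min; less 20 min break → 11 h 36 min
Tue: 10:55–15:35 = 4 h 40 min; less 20 min break → 4 h 20 min
Wed: 06:01–17:22 = 11 h 21 min
Thu: 06:29–12:16 = 5 h 47 min
Fri: 06:49–18:29 = 11 h 40 min; less 10 min break → 11 h 30 min
Sat: 09:16–20:45 = 11 h 29 min; less 45 min break → 10 h 44 min
Total: 11 h 36 min + 4 h 20 min + 11 h 21 min + 5 h 47 min + 11 h 30 min + 10 h 44 min = 55 h 18 min.

55.30 hours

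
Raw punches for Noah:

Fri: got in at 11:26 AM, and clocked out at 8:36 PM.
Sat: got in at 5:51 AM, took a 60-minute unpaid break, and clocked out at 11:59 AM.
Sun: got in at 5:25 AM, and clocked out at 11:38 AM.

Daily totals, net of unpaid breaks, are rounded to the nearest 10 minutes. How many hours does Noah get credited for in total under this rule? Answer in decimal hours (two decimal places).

20.50 hours

Fri: 11:26 AM–8:36 PM = 9 h 10 min → rounds to 9 h 10 min
Sat: 5:51 AM–11:59 AM = 6 h 8 min − 60 min = 5 h 8 min → rounds to 5 h 10 min
Sun: 5:25 AM–11:38 AM = 6 h 13 min → rounds to 6 h 10 min
Total credited: 20 h 30 min.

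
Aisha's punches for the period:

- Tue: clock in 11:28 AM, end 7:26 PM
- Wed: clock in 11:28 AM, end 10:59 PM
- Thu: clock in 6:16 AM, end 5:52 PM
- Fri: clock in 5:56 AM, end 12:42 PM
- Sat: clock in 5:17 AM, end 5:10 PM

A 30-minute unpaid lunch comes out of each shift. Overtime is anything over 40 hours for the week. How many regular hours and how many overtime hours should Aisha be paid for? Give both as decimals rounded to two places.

Regular 40.00 hours, overtime 7.23 hours

Tue: 11:28 AM–7:26 PM = 7 h 58 min; less 30 min break → 7 h 28 min
Wed: 11:28 AM–10:59 PM = 11 h 31 min; less 30 min break → 11 h 1 min
Thu: 6:16 AM–5:52 PM = 11 h 36 min; less 30 min break → 11 h 6 min
Fri: 5:56 AM–12:42 PM = 6 h 46 min; less 30 min break → 6 h 16 min
Sat: 5:17 AM–5:10 PM = 11 h 53 min; less 30 min break → 11 h 23 min
Total worked: 47 h 14 min = 47.23 h.
Threshold 40 h → overtime 7 h 14 min, regular 40 h 0 min.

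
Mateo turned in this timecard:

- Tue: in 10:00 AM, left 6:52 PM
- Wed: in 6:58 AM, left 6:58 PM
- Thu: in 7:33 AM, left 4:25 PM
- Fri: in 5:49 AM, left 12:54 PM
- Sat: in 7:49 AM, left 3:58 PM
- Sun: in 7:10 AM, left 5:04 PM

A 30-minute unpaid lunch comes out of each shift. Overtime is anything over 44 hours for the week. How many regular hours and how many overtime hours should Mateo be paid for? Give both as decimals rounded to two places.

Tue: 10:00 AM–6:52 PM = 8 h 52 min; less 30 min break → 8 h 22 min
Wed: 6:58 AM–6:58 PM = 12 h 0 min; less 30 min break → 11 h 30 min
Thu: 7:33 AM–4:25 PM = 8 h 52 min; less 30 min break → 8 h 22 min
Fri: 5:49 AM–12:54 PM = 7 h 5 min; less 30 min break → 6 h 35 min
Sat: 7:49 AM–3:58 PM = 8 h 9 min; less 30 min break → 7 h 39 min
Sun: 7:10 AM–5:04 PM = 9 h 54 min; less 30 min break → 9 h 24 min
Total worked: 51 h 52 min = 51.87 h.
Threshold 44 h → overtime 7 h 52 min, regular 44 h 0 min.

Regular 44.00 hours, overtime 7.87 hours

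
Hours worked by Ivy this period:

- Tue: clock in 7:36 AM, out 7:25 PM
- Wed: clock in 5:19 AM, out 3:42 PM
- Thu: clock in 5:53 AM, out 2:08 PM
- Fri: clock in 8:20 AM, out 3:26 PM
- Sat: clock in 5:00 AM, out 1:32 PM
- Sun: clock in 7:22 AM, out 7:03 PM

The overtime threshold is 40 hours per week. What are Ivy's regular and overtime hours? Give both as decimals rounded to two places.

Regular 40.00 hours, overtime 17.77 hours

Tue: 7:36 AM–7:25 PM = 11 h 49 min
Wed: 5:19 AM–3:42 PM = 10 h 23 min
Thu: 5:53 AM–2:08 PM = 8 h 15 min
Fri: 8:20 AM–3:26 PM = 7 h 6 min
Sat: 5:00 AM–1:32 PM = 8 h 32 min
Sun: 7:22 AM–7:03 PM = 11 h 41 min
Total worked: 57 h 46 min = 57.77 h.
Threshold 40 h → overtime 17 h 46 min, regular 40 h 0 min.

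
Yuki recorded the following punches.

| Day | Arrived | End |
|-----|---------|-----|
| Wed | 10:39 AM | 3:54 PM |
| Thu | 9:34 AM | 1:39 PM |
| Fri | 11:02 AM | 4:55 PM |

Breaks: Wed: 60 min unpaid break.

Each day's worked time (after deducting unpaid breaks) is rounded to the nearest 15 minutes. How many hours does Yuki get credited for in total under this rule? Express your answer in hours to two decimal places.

14.25 hours

Wed: 10:39 AM–3:54 PM = 5 h 15 min − 60 min = 4 h 15 min → rounds to 4 h 15 min
Thu: 9:34 AM–1:39 PM = 4 h 5 min → rounds to 4 h 0 min
Fri: 11:02 AM–4:55 PM = 5 h 53 min → rounds to 6 h 0 min
Total credited: 14 h 15 min.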